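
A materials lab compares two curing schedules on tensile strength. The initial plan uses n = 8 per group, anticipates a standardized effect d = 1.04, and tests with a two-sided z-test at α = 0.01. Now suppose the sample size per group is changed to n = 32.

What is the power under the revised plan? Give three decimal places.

Power ≈ 0.943

With n = 32 per group: δ = d·√(n/2) = 1.04 × √(32/2) = 4.1600. Critical value z_{0.005} = 2.576.
Revised power = Φ(δ − 2.576) + Φ(−δ − 2.576) = Φ(1.584) + Φ(-6.736) = 0.9434 + 0.0000 = 0.9434.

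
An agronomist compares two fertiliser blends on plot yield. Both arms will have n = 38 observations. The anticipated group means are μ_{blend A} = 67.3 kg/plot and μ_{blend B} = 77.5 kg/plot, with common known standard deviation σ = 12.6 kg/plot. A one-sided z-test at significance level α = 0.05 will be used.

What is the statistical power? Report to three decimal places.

Standardized effect: d = |μ_{blend A} − μ_{blend B}| / σ = |67.3 − 77.5| / 12.6 = 0.8095
Noncentrality parameter: δ = d·√(n/2) = 0.8095 × √(38/2) = 3.5286
Critical value for a one-sided test at α = 0.05: z_α = 1.645.
Power = P(Z > 1.645 − δ) = Φ(1.884) = 0.9702.

Power ≈ 0.970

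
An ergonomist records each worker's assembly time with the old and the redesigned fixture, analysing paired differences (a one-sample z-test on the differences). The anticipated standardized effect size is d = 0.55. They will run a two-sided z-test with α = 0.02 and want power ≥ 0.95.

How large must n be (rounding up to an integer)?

n = 53

Set Φ(δ − 2.326) = 0.95; then δ − 2.326 = Φ⁻¹(0.95) = 1.645, giving δ = 3.971.
(The Φ(−δ − z_{α/2}) term is vanishingly small for δ > 0 and is dropped in the standard sample-size formula.)
δ = d·√n ⇒ n = (δ/d)² = (3.971 / 0.55)² = 52.13.
Round up to the next whole unit.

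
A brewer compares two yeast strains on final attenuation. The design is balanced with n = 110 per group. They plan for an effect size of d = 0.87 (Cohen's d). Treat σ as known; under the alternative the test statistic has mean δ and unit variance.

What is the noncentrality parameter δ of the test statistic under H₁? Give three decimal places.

The noncentrality parameter scales effect size by the design's sample-size factor: δ = d·√(n/2) = 0.87 × √(110/2) = 6.4521

δ ≈ 6.452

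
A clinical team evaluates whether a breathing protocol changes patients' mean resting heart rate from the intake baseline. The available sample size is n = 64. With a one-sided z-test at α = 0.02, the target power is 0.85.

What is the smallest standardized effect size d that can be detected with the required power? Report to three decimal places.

Required noncentrality: δ = z_{0.02} + z_{0.15} = 2.054 + 1.036 = 3.090.
δ = d·√n ⇒ d = δ/√n = 3.090/√64 = 0.3863.

d ≈ 0.386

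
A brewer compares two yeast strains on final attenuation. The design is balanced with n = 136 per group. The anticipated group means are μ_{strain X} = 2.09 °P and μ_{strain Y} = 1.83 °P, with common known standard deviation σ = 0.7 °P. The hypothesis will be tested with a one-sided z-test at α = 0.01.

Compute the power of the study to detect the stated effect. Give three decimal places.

Standardized effect: d = |μ_{strain X} − μ_{strain Y}| / σ = |2.09 − 1.83| / 0.7 = 0.3714
Noncentrality parameter: δ = d·√(n/2) = 0.3714 × √(136/2) = 3.0629
One-sided α = 0.01 → critical value z_{0.01} = 2.326.
Power = P(Z > 2.326 − δ) = Φ(0.737) = 0.7693.

Power ≈ 0.769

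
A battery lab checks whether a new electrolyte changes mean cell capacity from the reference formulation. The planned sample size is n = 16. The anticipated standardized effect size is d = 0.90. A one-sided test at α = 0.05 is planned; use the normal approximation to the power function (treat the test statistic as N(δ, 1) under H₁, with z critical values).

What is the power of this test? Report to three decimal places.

Power ≈ 0.975

Noncentrality parameter: δ = d·√n = 0.90 × √16 = 3.6000
Critical value for a one-sided test at α = 0.05: z_α = 1.645.
Power = P(Z > 1.645 − δ) = Φ(1.955) = 0.9747.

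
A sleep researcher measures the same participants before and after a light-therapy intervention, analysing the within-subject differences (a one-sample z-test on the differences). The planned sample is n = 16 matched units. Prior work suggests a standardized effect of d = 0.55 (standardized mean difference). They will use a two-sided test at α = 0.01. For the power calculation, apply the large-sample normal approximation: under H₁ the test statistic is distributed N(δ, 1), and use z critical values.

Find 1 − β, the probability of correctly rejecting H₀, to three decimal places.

Noncentrality parameter: δ = d·√n = 0.55 × √16 = 2.2000
Two-sided α = 0.01 → critical value z_{0.005} = 2.576.
Power = Φ(δ − 2.576) + Φ(−δ − 2.576) = Φ(-0.376) + Φ(-4.776) = 0.3535 + 0.0000 = 0.3535.

Power ≈ 0.354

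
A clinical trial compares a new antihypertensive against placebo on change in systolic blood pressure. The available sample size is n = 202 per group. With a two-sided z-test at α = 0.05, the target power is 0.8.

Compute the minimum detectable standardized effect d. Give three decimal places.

Need Φ(δ − 1.960) = 0.8, so δ = 1.960 + 0.842 = 2.802.
(The second rejection-region term Φ(−δ − z_{α/2}) is negligible and dropped.)
δ = d·√(n/2) ⇒ d = δ/√(n/2) = 2.802/√(202/2) = 0.2788.

d ≈ 0.279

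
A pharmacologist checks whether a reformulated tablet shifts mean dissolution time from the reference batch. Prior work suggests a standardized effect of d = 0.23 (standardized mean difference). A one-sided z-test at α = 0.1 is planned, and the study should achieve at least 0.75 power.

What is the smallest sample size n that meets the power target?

Set Φ(δ − 1.282) = 0.75; then δ − 1.282 = Φ⁻¹(0.75) = 0.674, giving δ = 1.956.
δ = d·√n ⇒ n = (δ/d)² = (1.956 / 0.23)² = 72.33.
Round up to the next whole unit.

n = 73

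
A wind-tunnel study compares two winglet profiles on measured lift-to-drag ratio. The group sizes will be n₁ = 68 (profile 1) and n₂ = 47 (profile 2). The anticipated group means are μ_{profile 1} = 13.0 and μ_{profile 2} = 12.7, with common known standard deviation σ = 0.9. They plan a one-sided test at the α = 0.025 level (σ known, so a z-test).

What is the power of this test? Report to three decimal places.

Standardized effect: d = |μ_{profile 1} − μ_{profile 2}| / σ = |13.0 − 12.7| / 0.9 = 0.3333
Noncentrality parameter: δ = d / √(1/n₁ + 1/n₂) = 0.3333 / √(1/68 + 1/47) = 1.7572
Critical value for a one-sided test at α = 0.025: z_α = 1.960.
Power = Φ(δ − 1.960) = Φ(-0.203) = 0.4197.

Power ≈ 0.420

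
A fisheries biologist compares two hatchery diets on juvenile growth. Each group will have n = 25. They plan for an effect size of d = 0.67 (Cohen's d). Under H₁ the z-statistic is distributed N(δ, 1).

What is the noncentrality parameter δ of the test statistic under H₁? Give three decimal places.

δ ≈ 2.369

The noncentrality parameter scales effect size by the design's sample-size factor: δ = d·√(n/2) = 0.67 × √(25/2) = 2.3688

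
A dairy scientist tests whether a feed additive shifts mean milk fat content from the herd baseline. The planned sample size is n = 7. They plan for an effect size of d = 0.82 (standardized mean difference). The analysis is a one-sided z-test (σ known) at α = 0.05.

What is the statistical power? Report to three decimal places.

Noncentrality parameter: δ = d·√n = 0.82 × √7 = 2.1695
Critical value for a one-sided test at α = 0.05: z_α = 1.645.
Power = Φ(δ − 1.645) = Φ(0.525) = 0.7001.

Power ≈ 0.700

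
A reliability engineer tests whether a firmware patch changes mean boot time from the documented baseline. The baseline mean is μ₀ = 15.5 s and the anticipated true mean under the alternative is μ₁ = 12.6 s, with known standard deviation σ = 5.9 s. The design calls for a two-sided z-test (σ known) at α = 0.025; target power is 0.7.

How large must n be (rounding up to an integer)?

n = 32

Standardized effect: d = |μ₁ − μ₀| / σ = |12.6 − 15.5| / 5.9 = 0.4915
For power 0.7 need Φ(δ − z_{0.0125}) = 0.7, so δ = z_{0.0125} + z_{0.30} = 2.241 + 0.524 = 2.766.
(Ignoring the negligible lower-tail rejection probability gives the usual closed-form inversion.)
δ = d·√n ⇒ n = (δ/d)² = (2.766 / 0.4915)² = 31.66.
Round up to the next whole unit.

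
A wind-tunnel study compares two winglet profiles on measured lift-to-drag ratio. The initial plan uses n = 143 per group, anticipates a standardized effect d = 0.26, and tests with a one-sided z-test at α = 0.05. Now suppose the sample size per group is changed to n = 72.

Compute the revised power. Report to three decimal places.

Power ≈ 0.466

With n = 72 per group: δ = d·√(n/2) = 0.26 × √(72/2) = 1.5600. Critical value z_{0.05} = 1.645.
Revised power = P(Z > 1.645 − δ) = Φ(-0.085) = 0.4662.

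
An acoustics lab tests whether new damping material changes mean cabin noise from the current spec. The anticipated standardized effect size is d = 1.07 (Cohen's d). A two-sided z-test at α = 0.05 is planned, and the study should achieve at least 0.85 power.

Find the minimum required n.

Set Φ(δ − 1.960) = 0.85; then δ − 1.960 = Φ⁻¹(0.85) = 1.036, giving δ = 2.996.
(The Φ(−δ − z_{α/2}) term is vanishingly small for δ > 0 and is dropped in the standard sample-size formula.)
δ = d·√n ⇒ n = (δ/d)² = (2.996 / 1.07)² = 7.84.
Round up to the next whole unit.

n = 8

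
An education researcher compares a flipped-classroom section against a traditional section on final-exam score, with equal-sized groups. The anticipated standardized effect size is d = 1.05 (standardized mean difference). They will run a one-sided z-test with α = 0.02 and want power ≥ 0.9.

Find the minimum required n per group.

For power 0.9 need Φ(δ − z_{0.02}) = 0.9, so δ = z_{0.02} + z_{0.10} = 2.054 + 1.282 = 3.335.
δ = d·√(n/2) ⇒ n = 2(δ/d)² = 2 × (3.335 / 1.05)² = 20.18.
Rounding up, n = 21 per group.

n = 21 per group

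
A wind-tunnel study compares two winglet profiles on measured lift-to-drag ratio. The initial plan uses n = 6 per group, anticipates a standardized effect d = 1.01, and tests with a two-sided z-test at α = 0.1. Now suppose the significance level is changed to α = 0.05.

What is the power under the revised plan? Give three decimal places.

Power ≈ 0.417

δ = d·√(n/2) = 1.01 × √(6/2) = 1.7494 (unchanged). New critical value: z_{0.025} = 1.960.
Revised power = Φ(δ − 1.960) + Φ(−δ − 1.960) = Φ(-0.211) + Φ(-3.709) = 0.4166 + 0.0001 = 0.4167.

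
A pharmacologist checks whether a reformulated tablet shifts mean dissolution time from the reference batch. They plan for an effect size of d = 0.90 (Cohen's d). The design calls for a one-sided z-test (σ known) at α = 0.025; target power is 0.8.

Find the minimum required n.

Set Φ(δ − 1.960) = 0.8; then δ − 1.960 = Φ⁻¹(0.8) = 0.842, giving δ = 2.802.
δ = d·√n ⇒ n = (δ/d)² = (2.802 / 0.90)² = 9.69.
Round up to the next whole unit.

n = 10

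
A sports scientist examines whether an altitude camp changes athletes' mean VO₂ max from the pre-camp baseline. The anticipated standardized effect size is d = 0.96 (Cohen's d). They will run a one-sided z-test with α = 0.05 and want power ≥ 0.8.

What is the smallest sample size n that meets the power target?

n = 7

For power 0.8 need Φ(δ − z_{0.05}) = 0.8, so δ = z_{0.05} + z_{0.20} = 1.645 + 0.842 = 2.486.
δ = d·√n ⇒ n = (δ/d)² = (2.486 / 0.96)² = 6.71.
Rounding up, n = 7.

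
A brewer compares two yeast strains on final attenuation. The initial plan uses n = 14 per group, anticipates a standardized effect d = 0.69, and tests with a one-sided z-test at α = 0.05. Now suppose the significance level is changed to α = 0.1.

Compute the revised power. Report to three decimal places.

Power ≈ 0.707

δ = d·√(n/2) = 0.69 × √(14/2) = 1.8256 (unchanged). New critical value: z_{0.1} = 1.282.
Revised power = Φ(δ − 1.282) = Φ(0.544) = 0.7068.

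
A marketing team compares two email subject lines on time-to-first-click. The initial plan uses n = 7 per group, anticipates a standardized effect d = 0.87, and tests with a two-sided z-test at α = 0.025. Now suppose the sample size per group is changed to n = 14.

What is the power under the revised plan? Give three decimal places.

Power ≈ 0.524

With n = 14 per group: δ = d·√(n/2) = 0.87 × √(14/2) = 2.3018. Critical value z_{0.0125} = 2.241.
Revised power = Φ(δ − 2.241) + Φ(−δ − 2.241) = Φ(0.060) + Φ(-4.543) = 0.5241 + 0.0000 = 0.5241.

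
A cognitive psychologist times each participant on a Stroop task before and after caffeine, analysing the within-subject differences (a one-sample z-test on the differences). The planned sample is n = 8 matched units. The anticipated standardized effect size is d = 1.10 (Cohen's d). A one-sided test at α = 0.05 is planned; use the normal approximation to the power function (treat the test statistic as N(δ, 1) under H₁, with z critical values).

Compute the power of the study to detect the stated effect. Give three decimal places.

Power ≈ 0.929

Noncentrality parameter: λ = d·√n = 1.10 × √8 = 3.1113
Critical value for a one-sided test at α = 0.05: z_α = 1.645.
Power = P(Z > 1.645 − λ) = Φ(1.466) = 0.9287.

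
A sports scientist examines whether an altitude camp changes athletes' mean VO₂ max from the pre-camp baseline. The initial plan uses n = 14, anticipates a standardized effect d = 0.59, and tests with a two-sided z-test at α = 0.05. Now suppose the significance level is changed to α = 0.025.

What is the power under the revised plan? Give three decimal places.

Power ≈ 0.487

δ = d·√n = 0.59 × √14 = 2.2076 (unchanged). New critical value: z_{0.0125} = 2.241.
Revised power = Φ(δ − 2.241) + Φ(−δ − 2.241) = Φ(-0.034) + Φ(-4.449) = 0.4865 + 0.0000 = 0.4865.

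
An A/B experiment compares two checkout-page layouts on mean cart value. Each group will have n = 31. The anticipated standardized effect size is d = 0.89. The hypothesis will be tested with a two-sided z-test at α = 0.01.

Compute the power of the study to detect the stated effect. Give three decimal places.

Power ≈ 0.823

Noncentrality parameter: δ = d·√(n/2) = 0.89 × √(31/2) = 3.5039
Critical value for a two-sided test at α = 0.01: z_{α/2} = 2.576.
Power = Φ(δ − 2.576) + Φ(−δ − 2.576) = Φ(0.928) + Φ(-6.080) = 0.8233 + 0.0000 = 0.8233.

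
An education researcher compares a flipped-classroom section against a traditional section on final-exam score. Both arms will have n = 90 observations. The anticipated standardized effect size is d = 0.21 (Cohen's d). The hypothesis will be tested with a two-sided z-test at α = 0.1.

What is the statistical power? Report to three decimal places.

Power ≈ 0.408

Noncentrality parameter: δ = d·√(n/2) = 0.21 × √(90/2) = 1.4087
Critical value for a two-sided test at α = 0.1: z_{α/2} = 1.645.
Power = Φ(δ − 1.645) + Φ(−δ − 1.645) = Φ(-0.236) + Φ(-3.054) = 0.4067 + 0.0011 = 0.4078.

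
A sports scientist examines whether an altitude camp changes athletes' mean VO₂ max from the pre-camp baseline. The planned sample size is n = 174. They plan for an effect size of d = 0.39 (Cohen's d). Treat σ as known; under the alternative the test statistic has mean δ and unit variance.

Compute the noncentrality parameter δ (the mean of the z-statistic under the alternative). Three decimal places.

δ ≈ 5.144

δ = d·√n = 0.39 × √174 = 5.1445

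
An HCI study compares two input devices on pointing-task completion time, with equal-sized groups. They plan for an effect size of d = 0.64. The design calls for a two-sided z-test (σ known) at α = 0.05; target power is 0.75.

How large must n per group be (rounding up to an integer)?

Set Φ(δ − 1.960) = 0.75; then δ − 1.960 = Φ⁻¹(0.75) = 0.674, giving δ = 2.634.
(For δ > 0 the lower-tail rejection region contributes negligibly to power, so the one-term inversion is standard.)
δ = d·√(n/2) ⇒ n = 2(δ/d)² = 2 × (2.634 / 0.64)² = 33.89.
Rounding up, n = 34 per group.

n = 34 per group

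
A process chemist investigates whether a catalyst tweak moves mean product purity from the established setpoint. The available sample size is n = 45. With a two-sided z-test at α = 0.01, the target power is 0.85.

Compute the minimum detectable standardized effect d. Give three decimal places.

d ≈ 0.538

Need Φ(δ − 2.576) = 0.85, so δ = 2.576 + 1.036 = 3.612.
(Lower-tail contribution to power is negligible for δ > 0.)
δ = d·√n ⇒ d = δ/√n = 3.612/√45 = 0.5385.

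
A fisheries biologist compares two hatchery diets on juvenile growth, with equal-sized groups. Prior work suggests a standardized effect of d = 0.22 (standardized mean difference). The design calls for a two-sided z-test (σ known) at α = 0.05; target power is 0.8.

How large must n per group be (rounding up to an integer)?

Set Φ(δ − 1.960) = 0.8; then δ − 1.960 = Φ⁻¹(0.8) = 0.842, giving δ = 2.802.
(For δ > 0 the lower-tail rejection region contributes negligibly to power, so the one-term inversion is standard.)
δ = d·√(n/2) ⇒ n = 2(δ/d)² = 2 × (2.802 / 0.22)² = 324.33.
Round up to the next whole unit.

n = 325 per group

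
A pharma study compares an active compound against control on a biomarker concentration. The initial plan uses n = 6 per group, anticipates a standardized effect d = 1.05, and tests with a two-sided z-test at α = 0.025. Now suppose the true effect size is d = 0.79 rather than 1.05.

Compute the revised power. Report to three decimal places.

Power ≈ 0.191

With d = 0.79: δ = d·√(n/2) = 0.79 × √(6/2) = 1.3683. Critical value z_{0.0125} = 2.241.
Revised power = Φ(δ − 2.241) + Φ(−δ − 2.241) = Φ(-0.873) + Φ(-3.610) = 0.1913 + 0.0002 = 0.1915.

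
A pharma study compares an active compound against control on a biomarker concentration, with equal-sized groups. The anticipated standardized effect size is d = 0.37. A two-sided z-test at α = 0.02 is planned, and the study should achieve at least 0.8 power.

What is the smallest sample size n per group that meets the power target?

Set Φ(δ − 2.326) = 0.8; then δ − 2.326 = Φ⁻¹(0.8) = 0.842, giving δ = 3.168.
(The Φ(−δ − z_{α/2}) term is vanishingly small for δ > 0 and is dropped in the standard sample-size formula.)
δ = d·√(n/2) ⇒ n = 2(δ/d)² = 2 × (3.168 / 0.37)² = 146.62.
Rounding up, n = 147 per group.

n = 147 per group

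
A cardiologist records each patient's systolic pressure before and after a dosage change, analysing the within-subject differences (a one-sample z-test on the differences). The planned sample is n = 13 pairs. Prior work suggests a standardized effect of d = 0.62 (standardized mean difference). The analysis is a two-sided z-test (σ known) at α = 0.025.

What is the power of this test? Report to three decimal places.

Power ≈ 0.498

Noncentrality parameter: δ = d·√n = 0.62 × √13 = 2.2354
Two-sided α = 0.025 → critical value z_{0.0125} = 2.241.
Power = Φ(δ − 2.241) + Φ(−δ − 2.241) = Φ(-0.006) + Φ(-4.477) = 0.4976 + 0.0000 = 0.4976.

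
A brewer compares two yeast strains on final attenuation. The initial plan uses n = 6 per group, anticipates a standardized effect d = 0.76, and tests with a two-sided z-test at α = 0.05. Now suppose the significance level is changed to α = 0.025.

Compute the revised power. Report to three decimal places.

δ = d·√(n/2) = 0.76 × √(6/2) = 1.3164 (unchanged). New critical value: z_{0.0125} = 2.241.
Revised power = Φ(δ − 2.241) + Φ(−δ − 2.241) = Φ(-0.925) + Φ(-3.558) = 0.1775 + 0.0002 = 0.1777.

Power ≈ 0.178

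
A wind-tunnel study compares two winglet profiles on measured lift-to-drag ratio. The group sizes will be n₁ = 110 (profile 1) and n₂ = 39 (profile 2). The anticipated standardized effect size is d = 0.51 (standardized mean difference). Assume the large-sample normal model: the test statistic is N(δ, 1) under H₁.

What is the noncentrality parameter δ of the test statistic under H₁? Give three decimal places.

δ = d / √(1/n₁ + 1/n₂) = 0.51 / √(1/110 + 1/39) = 2.7366

δ ≈ 2.737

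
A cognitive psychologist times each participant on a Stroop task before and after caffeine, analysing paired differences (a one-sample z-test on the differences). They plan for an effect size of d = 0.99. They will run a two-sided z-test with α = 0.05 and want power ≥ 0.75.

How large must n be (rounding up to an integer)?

n = 8

For power 0.75 need Φ(δ − z_{0.025}) = 0.75, so δ = z_{0.025} + z_{0.25} = 1.960 + 0.674 = 2.634.
(The Φ(−δ − z_{α/2}) term is vanishingly small for δ > 0 and is dropped in the standard sample-size formula.)
δ = d·√n ⇒ n = (δ/d)² = (2.634 / 0.99)² = 7.08.
Round up to the next whole unit.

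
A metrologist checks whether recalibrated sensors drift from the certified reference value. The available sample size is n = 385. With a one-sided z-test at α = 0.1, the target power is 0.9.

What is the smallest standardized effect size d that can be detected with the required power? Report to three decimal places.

Need Φ(δ − 1.282) = 0.9, so δ = 1.282 + 1.282 = 2.563.
δ = d·√n ⇒ d = δ/√n = 2.563/√385 = 0.1306.

d ≈ 0.131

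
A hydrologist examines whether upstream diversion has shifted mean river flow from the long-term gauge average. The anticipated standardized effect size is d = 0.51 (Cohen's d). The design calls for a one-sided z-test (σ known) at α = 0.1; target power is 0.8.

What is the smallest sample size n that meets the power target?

n = 18

Set Φ(δ − 1.282) = 0.8; then δ − 1.282 = Φ⁻¹(0.8) = 0.842, giving δ = 2.123.
δ = d·√n ⇒ n = (δ/d)² = (2.123 / 0.51)² = 17.33.
Round up to the next whole unit.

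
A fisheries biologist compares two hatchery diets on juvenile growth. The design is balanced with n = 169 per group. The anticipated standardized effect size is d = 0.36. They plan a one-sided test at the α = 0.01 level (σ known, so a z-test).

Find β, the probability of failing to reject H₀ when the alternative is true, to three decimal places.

β ≈ 0.163

Noncentrality parameter: δ = d·√(n/2) = 0.36 × √(169/2) = 3.3093
Critical value for a one-sided test at α = 0.01: z_α = 2.326.
Power = P(Z > 2.326 − δ) = Φ(0.983) = 0.8372.
Type II error: β = 1 − power = 1 − 0.8372 = 0.1628.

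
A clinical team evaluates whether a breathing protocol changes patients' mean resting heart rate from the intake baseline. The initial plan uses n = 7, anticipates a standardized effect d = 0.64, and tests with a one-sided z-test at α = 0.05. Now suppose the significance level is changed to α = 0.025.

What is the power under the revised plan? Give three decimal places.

Power ≈ 0.395

δ = d·√n = 0.64 × √7 = 1.6933 (unchanged). New critical value: z_{0.025} = 1.960.
Revised power = P(Z > 1.960 − δ) = Φ(-0.267) = 0.3949.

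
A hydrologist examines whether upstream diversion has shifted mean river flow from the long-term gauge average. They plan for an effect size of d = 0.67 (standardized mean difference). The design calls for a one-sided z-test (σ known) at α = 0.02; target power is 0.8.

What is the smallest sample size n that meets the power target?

n = 19

Set Φ(δ − 2.054) = 0.8; then δ − 2.054 = Φ⁻¹(0.8) = 0.842, giving δ = 2.895.
δ = d·√n ⇒ n = (δ/d)² = (2.895 / 0.67)² = 18.67.
Round up to the next whole unit.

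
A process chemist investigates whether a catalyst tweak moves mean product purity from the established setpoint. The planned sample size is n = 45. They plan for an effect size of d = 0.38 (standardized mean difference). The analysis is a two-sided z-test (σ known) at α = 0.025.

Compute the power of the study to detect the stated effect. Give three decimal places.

Power ≈ 0.621

Noncentrality parameter: δ = d·√n = 0.38 × √45 = 2.5491
Critical value for a two-sided test at α = 0.025: z_{α/2} = 2.241.
Power = Φ(δ − 2.241) + Φ(−δ − 2.241) = Φ(0.308) + Φ(-4.791) = 0.6209 + 0.0000 = 0.6209.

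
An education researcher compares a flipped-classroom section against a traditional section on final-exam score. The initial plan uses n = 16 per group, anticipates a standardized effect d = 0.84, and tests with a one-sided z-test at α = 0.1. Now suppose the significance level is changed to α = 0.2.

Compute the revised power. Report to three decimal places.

Power ≈ 0.938

δ = d·√(n/2) = 0.84 × √(16/2) = 2.3759 (unchanged). New critical value: z_{0.2} = 0.842.
Revised power = Φ(δ − 0.842) = Φ(1.534) = 0.9375.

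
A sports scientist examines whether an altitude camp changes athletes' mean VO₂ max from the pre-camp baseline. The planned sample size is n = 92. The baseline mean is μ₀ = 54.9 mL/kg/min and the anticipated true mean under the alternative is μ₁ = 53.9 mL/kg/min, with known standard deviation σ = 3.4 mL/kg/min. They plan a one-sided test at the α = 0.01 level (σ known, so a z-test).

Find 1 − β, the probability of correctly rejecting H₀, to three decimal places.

Standardized effect: d = |μ₁ − μ₀| / σ = |53.9 − 54.9| / 3.4 = 0.2941
Noncentrality parameter: δ = d·√n = 0.2941 × √92 = 2.8211
One-sided α = 0.01 → critical value z_{0.01} = 2.326.
Power = P(Z > 2.326 − δ) = Φ(0.495) = 0.6896.

Power ≈ 0.690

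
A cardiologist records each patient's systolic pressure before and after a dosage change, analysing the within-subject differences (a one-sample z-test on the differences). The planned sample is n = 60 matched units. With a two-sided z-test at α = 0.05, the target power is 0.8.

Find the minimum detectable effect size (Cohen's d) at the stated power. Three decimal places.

d ≈ 0.362

Need Φ(δ − 1.960) = 0.8, so δ = 1.960 + 0.842 = 2.802.
(Lower-tail contribution to power is negligible for δ > 0.)
δ = d·√n ⇒ d = δ/√n = 2.802/√60 = 0.3617.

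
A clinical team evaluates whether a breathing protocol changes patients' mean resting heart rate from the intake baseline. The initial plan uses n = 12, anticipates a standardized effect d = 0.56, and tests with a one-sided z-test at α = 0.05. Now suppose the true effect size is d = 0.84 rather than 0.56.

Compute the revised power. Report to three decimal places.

Power ≈ 0.897

With d = 0.84: δ = d·√n = 0.84 × √12 = 2.9098. Critical value z_{0.05} = 1.645.
Revised power = Φ(δ − 1.645) = Φ(1.265) = 0.8971.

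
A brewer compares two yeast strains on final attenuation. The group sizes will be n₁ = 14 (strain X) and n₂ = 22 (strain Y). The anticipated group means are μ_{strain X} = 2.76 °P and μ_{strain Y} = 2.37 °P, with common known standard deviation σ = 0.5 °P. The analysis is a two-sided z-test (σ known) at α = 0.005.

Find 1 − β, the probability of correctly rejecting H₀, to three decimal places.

Standardized effect: d = |μ_{strain X} − μ_{strain Y}| / σ = |2.76 − 2.37| / 0.5 = 0.7800
Noncentrality parameter: δ = d / √(1/n₁ + 1/n₂) = 0.7800 / √(1/14 + 1/22) = 2.2815
Two-sided α = 0.005 → critical value z_{0.0025} = 2.807.
Power = Φ(δ − 2.807) + Φ(−δ − 2.807) = Φ(-0.526) + Φ(-5.089) = 0.2996 + 0.0000 = 0.2996.

Power ≈ 0.300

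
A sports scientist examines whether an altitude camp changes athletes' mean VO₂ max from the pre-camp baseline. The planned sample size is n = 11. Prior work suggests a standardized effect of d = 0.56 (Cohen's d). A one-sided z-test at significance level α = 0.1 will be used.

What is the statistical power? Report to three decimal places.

Noncentrality parameter: δ = d·√n = 0.56 × √11 = 1.8573
Critical value for a one-sided test at α = 0.1: z_α = 1.282.
Power = Φ(δ − 1.282) = Φ(0.576) = 0.7176.

Power ≈ 0.718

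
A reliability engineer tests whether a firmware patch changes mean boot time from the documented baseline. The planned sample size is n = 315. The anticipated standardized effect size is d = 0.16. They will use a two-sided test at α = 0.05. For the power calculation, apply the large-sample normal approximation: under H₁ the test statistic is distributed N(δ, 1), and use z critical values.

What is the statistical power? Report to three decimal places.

Noncentrality parameter: δ = d·√n = 0.16 × √315 = 2.8397
Critical value for a two-sided test at α = 0.05: z_{α/2} = 1.960.
Power = Φ(δ − 1.960) + Φ(−δ − 1.960) = Φ(0.880) + Φ(-4.800) = 0.8105 + 0.0000 = 0.8105.

Power ≈ 0.811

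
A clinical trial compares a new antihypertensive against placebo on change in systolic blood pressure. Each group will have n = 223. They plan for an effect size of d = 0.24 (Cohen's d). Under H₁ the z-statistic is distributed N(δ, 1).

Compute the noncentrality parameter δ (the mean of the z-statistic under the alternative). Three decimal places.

The noncentrality parameter scales effect size by the design's sample-size factor: δ = d·√(n/2) = 0.24 × √(223/2) = 2.5342

δ ≈ 2.534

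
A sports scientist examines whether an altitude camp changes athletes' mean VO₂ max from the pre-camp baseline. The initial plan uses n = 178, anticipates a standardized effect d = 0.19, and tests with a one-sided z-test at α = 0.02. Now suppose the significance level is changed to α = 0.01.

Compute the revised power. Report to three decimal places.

Power ≈ 0.583

δ = d·√n = 0.19 × √178 = 2.5349 (unchanged). New critical value: z_{0.01} = 2.326.
Revised power = P(Z > 2.326 − δ) = Φ(0.209) = 0.5826.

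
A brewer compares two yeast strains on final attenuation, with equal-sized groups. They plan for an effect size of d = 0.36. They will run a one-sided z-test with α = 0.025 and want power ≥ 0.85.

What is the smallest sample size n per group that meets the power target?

For power 0.85 need Φ(δ − z_{0.025}) = 0.85, so δ = z_{0.025} + z_{0.15} = 1.960 + 1.036 = 2.996.
δ = d·√(n/2) ⇒ n = 2(δ/d)² = 2 × (2.996 / 0.36)² = 138.56.
Rounding up, n = 139 per group.

n = 139 per group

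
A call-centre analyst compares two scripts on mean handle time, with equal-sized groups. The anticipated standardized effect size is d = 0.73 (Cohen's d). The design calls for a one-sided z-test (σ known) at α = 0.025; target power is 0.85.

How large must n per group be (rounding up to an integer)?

n = 34 per group

Set Φ(δ − 1.960) = 0.85; then δ − 1.960 = Φ⁻¹(0.85) = 1.036, giving δ = 2.996.
δ = d·√(n/2) ⇒ n = 2(δ/d)² = 2 × (2.996 / 0.73)² = 33.70.
Round up to the next whole unit.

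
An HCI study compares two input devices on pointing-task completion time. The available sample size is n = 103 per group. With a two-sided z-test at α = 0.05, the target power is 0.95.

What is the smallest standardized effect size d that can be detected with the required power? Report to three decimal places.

Required noncentrality: δ = z_{0.025} + z_{0.05} = 1.960 + 1.645 = 3.605.
(The second rejection-region term Φ(−δ − z_{α/2}) is negligible and dropped.)
δ = d·√(n/2) ⇒ d = δ/√(n/2) = 3.605/√(103/2) = 0.5023.

d ≈ 0.502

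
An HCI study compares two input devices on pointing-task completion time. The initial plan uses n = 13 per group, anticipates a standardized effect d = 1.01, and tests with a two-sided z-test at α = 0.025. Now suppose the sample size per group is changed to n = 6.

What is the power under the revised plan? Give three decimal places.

With n = 6 per group: δ = d·√(n/2) = 1.01 × √(6/2) = 1.7494. Critical value z_{0.0125} = 2.241.
Revised power = Φ(δ − 2.241) + Φ(−δ − 2.241) = Φ(-0.492) + Φ(-3.991) = 0.3113 + 0.0000 = 0.3114.

Power ≈ 0.311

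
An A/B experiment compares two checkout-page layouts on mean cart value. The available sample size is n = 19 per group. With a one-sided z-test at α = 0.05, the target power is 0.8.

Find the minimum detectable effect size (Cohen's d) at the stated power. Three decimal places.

d ≈ 0.807

Required noncentrality: δ = z_{0.05} + z_{0.20} = 1.645 + 0.842 = 2.486.
δ = d·√(n/2) ⇒ d = δ/√(n/2) = 2.486/√(19/2) = 0.8067.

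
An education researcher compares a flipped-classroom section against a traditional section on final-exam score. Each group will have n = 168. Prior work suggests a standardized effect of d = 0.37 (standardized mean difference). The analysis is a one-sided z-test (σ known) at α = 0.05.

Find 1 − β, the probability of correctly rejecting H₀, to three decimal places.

Power ≈ 0.960

Noncentrality parameter: λ = d·√(n/2) = 0.37 × √(168/2) = 3.3911
Critical value for a one-sided test at α = 0.05: z_α = 1.645.
Power = P(Z > 1.645 − λ) = Φ(1.746) = 0.9596.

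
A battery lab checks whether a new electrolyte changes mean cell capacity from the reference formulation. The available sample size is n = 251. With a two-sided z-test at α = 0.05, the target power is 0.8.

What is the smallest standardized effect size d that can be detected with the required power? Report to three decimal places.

Need Φ(δ − 1.960) = 0.8, so δ = 1.960 + 0.842 = 2.802.
(Lower-tail contribution to power is negligible for δ > 0.)
δ = d·√n ⇒ d = δ/√n = 2.802/√251 = 0.1768.

d ≈ 0.177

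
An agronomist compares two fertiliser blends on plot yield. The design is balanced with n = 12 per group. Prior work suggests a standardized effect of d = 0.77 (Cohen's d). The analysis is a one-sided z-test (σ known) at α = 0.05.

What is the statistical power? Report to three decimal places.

Power ≈ 0.595

Noncentrality parameter: δ = d·√(n/2) = 0.77 × √(12/2) = 1.8861
One-sided α = 0.05 → critical value z_{0.05} = 1.645.
Power = Φ(δ − 1.645) = Φ(0.241) = 0.5953.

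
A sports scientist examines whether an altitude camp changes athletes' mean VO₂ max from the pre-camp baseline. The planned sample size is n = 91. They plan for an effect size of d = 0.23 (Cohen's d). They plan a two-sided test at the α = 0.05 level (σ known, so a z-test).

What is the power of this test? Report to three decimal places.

Power ≈ 0.593

Noncentrality parameter: δ = d·√n = 0.23 × √91 = 2.1941
Critical value for a two-sided test at α = 0.05: z_{α/2} = 1.960.
Power = Φ(δ − 1.960) + Φ(−δ − 1.960) = Φ(0.234) + Φ(-4.154) = 0.5925 + 0.0000 = 0.5926.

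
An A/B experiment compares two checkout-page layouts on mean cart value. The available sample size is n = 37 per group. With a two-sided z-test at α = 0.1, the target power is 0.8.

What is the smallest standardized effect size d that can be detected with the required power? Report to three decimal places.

Required noncentrality: δ = z_{0.05} + z_{0.20} = 1.645 + 0.842 = 2.486.
(The second rejection-region term Φ(−δ − z_{α/2}) is negligible and dropped.)
δ = d·√(n/2) ⇒ d = δ/√(n/2) = 2.486/√(37/2) = 0.5781.

d ≈ 0.578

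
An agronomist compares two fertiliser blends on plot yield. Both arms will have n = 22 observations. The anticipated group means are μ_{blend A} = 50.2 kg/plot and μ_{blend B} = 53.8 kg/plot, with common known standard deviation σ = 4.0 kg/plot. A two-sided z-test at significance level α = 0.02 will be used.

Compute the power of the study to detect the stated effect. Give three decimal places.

Power ≈ 0.745

Standardized effect: d = |μ_{blend A} − μ_{blend B}| / σ = |50.2 − 53.8| / 4.0 = 0.9000
Noncentrality parameter: δ = d·√(n/2) = 0.9000 × √(22/2) = 2.9850
Critical value for a two-sided test at α = 0.02: z_{α/2} = 2.326.
Power = Φ(δ − 2.326) + Φ(−δ − 2.326) = Φ(0.659) + Φ(-5.311) = 0.7449 + 0.0000 = 0.7449.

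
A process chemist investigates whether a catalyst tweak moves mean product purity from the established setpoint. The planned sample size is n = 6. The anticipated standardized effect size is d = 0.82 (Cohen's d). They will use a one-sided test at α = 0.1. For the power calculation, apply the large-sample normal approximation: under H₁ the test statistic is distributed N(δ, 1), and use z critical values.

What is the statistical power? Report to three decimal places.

Noncentrality parameter: δ = d·√n = 0.82 × √6 = 2.0086
One-sided α = 0.1 → critical value z_{0.1} = 1.282.
Power = P(Z > 1.282 − δ) = Φ(0.727) = 0.7664.

Power ≈ 0.766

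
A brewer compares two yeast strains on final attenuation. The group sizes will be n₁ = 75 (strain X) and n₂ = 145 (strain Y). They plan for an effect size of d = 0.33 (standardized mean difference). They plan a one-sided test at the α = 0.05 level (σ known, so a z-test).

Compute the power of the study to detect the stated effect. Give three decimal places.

Noncentrality parameter: δ = d / √(1/n₁ + 1/n₂) = 0.33 / √(1/75 + 1/145) = 2.3202
Critical value for a one-sided test at α = 0.05: z_α = 1.645.
Power = P(Z > 1.645 − δ) = Φ(0.675) = 0.7503.

Power ≈ 0.750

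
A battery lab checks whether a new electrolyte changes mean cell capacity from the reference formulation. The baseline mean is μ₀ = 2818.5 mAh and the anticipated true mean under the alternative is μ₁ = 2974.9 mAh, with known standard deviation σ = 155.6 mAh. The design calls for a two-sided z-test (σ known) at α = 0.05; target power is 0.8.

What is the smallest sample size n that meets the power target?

n = 8

Standardized effect: d = |μ₁ − μ₀| / σ = |2974.9 − 2818.5| / 155.6 = 1.0051
For power 0.8 need Φ(δ − z_{0.025}) = 0.8, so δ = z_{0.025} + z_{0.20} = 1.960 + 0.842 = 2.802.
(Ignoring the negligible lower-tail rejection probability gives the usual closed-form inversion.)
δ = d·√n ⇒ n = (δ/d)² = (2.802 / 1.0051)² = 7.77.
Round up to the next whole unit.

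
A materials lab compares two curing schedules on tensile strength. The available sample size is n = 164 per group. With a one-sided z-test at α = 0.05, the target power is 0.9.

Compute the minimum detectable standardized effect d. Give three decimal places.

d ≈ 0.323

Need Φ(δ − 1.645) = 0.9, so δ = 1.645 + 1.282 = 2.926.
δ = d·√(n/2) ⇒ d = δ/√(n/2) = 2.926/√(164/2) = 0.3232.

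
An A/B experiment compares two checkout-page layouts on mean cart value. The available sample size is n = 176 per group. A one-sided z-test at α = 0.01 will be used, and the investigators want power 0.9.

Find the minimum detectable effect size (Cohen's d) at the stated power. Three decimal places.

Need Φ(δ − 2.326) = 0.9, so δ = 2.326 + 1.282 = 3.608.
δ = d·√(n/2) ⇒ d = δ/√(n/2) = 3.608/√(176/2) = 0.3846.

d ≈ 0.385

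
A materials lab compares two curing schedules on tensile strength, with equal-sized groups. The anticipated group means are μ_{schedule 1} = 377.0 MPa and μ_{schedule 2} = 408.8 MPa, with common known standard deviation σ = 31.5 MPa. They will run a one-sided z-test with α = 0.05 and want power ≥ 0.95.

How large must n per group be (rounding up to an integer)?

n = 22 per group

Standardized effect: d = |μ_{schedule 1} − μ_{schedule 2}| / σ = |377.0 − 408.8| / 31.5 = 1.0095
Set Φ(δ − 1.645) = 0.95; then δ − 1.645 = Φ⁻¹(0.95) = 1.645, giving δ = 3.290.
δ = d·√(n/2) ⇒ n = 2(δ/d)² = 2 × (3.290 / 1.0095)² = 21.24.
Round up to the next whole unit.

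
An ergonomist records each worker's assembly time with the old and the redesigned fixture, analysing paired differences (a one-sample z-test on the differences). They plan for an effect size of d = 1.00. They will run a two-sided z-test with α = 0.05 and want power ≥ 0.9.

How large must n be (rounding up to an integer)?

Set Φ(δ − 1.960) = 0.9; then δ − 1.960 = Φ⁻¹(0.9) = 1.282, giving δ = 3.242.
(The Φ(−δ − z_{α/2}) term is vanishingly small for δ > 0 and is dropped in the standard sample-size formula.)
δ = d·√n ⇒ n = (δ/d)² = (3.242 / 1.00)² = 10.51.
Rounding up, n = 11.

n = 11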